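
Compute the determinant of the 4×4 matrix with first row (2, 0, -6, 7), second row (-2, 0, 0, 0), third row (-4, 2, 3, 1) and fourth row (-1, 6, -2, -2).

-428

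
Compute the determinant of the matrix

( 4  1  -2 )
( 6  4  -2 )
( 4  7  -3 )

Expand along column 1:
  + 4 · |4 -2; 7 -3| = 4·(-12 − (-14)) = 8
  − 6 · |1 -2; 7 -3| = −6·(-3 − (-14)) = -66
  + 4 · |1 -2; 4 -2| = 4·(-2 − (-8)) = 24
Sum: (8) + (-66) + (24) = -34

-34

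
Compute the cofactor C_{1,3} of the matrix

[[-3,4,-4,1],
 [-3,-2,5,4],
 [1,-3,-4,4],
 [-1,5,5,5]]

The cofactor is 131.

Delete row 1 and column 3; the remaining 3×3 submatrix is [-3 -2 4; 1 -3 4; -1 5 5].
Its determinant is 131.
The cofactor carries sign (−1)^(1+3) = +1, so C_{1,3} = +(131) = 131.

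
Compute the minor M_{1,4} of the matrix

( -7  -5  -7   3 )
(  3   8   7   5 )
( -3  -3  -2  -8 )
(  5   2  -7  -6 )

Delete row 1 and column 4; the remaining 3×3 submatrix is [3 8 7; -3 -3 -2; 5 2 -7].
Its determinant is -110.

-110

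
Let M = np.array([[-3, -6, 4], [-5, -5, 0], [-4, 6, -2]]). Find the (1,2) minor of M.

10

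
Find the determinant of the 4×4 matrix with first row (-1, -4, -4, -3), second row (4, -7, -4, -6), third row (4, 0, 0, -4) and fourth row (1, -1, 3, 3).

80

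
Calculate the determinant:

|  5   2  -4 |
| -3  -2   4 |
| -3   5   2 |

-48

Expand along row 1:
  + 5 · |-2 4; 5 2| = 5·(-4 − 20) = -120
  − 2 · |-3 4; -3 2| = −2·(-6 − (-12)) = -12
  + (-4) · |-3 -2; -3 5| = (-4)·(-15 − 6) = 84
Sum: (-120) + (-12) + (84) = -48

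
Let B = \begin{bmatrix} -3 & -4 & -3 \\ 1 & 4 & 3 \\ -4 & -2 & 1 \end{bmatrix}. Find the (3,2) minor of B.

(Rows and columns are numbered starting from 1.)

-6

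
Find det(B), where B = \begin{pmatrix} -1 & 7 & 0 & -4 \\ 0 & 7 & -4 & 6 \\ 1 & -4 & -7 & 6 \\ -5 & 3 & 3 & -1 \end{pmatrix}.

1779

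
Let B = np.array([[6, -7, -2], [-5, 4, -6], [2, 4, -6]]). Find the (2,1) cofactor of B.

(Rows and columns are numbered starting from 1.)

Delete row 2 and column 1; the remaining 2×2 submatrix is [-7 -2; 4 -6].
Its determinant is (-7)·(-6) − (-2)·4 = 50.
The cofactor carries sign (−1)^(2+1) = −1, so C_{2,1} = −(50) = -50.

-50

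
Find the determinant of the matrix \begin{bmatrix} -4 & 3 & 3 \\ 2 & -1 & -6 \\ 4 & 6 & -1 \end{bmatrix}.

-166

Expand along row 1:
  + (-4) · |-1 -6; 6 -1| = (-4)·(1 − (-36)) = -148
  − 3 · |2 -6; 4 -1| = −3·(-2 − (-24)) = -66
  + 3 · |2 -1; 4 6| = 3·(12 − (-4)) = 48
Sum: (-148) + (-66) + (48) = -166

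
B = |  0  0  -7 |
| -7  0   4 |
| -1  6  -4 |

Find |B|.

294

Expand along column 2:
  − 6 · |0 -7; -7 4| = −6·(0 − 49) = 294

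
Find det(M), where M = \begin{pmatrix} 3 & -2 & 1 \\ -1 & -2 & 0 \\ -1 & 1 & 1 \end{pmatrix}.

Expand along row 2:
  − (-1) · |-2 1; 1 1| = −(-1)·(-2 − 1) = -3
  + (-2) · |3 1; -1 1| = (-2)·(3 − (-1)) = -8
Sum: (-3) + (-8) = -11

-11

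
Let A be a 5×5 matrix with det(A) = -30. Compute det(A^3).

The determinant is -27000.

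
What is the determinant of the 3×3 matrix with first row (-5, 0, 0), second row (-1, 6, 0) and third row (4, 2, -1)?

The matrix is lower triangular, so the determinant is the product of the diagonal entries:
det = (-5) · (6) · (-1) = 30

30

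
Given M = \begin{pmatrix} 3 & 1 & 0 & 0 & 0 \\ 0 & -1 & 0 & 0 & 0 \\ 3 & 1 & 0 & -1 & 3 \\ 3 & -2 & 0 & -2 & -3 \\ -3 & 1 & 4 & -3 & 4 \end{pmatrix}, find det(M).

The determinant is -108.

M is block lower-triangular with a 2×2 block and a 3×3 block on the diagonal, so its determinant equals the product of the determinants of the diagonal blocks.
det of the 2×2 block = -3
det of the 3×3 block = 36
det = (-3)·(36) = -108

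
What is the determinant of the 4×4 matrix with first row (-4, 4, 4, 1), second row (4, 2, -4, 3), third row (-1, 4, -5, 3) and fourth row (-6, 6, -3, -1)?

-522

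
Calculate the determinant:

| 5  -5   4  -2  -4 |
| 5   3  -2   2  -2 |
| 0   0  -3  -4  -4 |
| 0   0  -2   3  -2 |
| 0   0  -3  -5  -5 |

600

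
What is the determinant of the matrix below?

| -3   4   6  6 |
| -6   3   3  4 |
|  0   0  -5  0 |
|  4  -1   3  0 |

The determinant is -80.

Expand along row 3 (it has 3 zeros):
  + (-5) · M_33   where M_33 = det([-3 4 6; -6 3 4; 4 -1 0]) = 16
det = (+1)·(-5)·(16) = -80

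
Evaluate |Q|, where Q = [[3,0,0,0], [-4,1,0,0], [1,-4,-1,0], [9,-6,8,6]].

The determinant is -18.

Q is lower triangular, so det(Q) is the product of the diagonal entries:
det = (3) · (1) · (-1) · (6) = -18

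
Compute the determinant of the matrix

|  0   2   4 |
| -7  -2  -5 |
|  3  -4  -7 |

Expand along column 1:
  − (-7) · |2 4; -4 -7| = −(-7)·(-14 − (-16)) = 14
  + 3 · |2 4; -2 -5| = 3·(-10 − (-8)) = -6
Sum: (14) + (-6) = 8

8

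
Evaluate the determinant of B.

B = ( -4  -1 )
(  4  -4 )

The determinant is 20.

det(B) = (-4)·(-4) − (-1)·4 = 16 − (-4) = 20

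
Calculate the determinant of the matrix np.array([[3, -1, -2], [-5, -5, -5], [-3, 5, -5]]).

Expand along column 1:
  + 3 · |-5 -5; 5 -5| = 3·(25 − (-25)) = 150
  − (-5) · |-1 -2; 5 -5| = −(-5)·(5 − (-10)) = 75
  + (-3) · |-1 -2; -5 -5| = (-3)·(5 − 10) = 15
Sum: (150) + (75) + (15) = 240

240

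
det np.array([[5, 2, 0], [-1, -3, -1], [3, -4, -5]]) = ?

39

Expand along row 1:
  + 5 · |-3 -1; -4 -5| = 5·(15 − 4) = 55
  − 2 · |-1 -1; 3 -5| = −2·(5 − (-3)) = -16
Sum: (55) + (-16) = 39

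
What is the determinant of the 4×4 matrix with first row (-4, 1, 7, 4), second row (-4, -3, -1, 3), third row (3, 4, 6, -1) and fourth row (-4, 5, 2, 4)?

Expand along row 1:
  + (-4) · M_11   where M_11 = det([-3 -1 3; 4 6 -1; 5 2 4]) = -123
  − (1) · M_12   where M_12 = det([-4 -1 3; 3 6 -1; -4 2 4]) = -6
  + (7) · M_13   where M_13 = det([-4 -3 3; 3 4 -1; -4 5 4]) = 33
  − (4) · M_14   where M_14 = det([-4 -3 -1; 3 4 6; -4 5 2]) = 147
det = (+1)·(-4)·(-123) + (-1)·(1)·(-6) + (+1)·(7)·(33) + (-1)·(4)·(147) = 141

The determinant is 141.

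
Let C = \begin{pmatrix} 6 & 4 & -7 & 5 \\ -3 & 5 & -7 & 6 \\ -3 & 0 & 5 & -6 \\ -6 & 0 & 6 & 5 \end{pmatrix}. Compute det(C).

2217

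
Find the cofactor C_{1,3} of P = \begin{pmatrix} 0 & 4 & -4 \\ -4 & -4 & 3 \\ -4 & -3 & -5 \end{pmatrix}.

Delete row 1 and column 3; the remaining 2×2 submatrix is [-4 -4; -4 -3].
Its determinant is (-4)·(-3) − (-4)·(-4) = -4.
The cofactor carries sign (−1)^(1+3) = +1, so C_{1,3} = +(-4) = -4.

The cofactor is -4.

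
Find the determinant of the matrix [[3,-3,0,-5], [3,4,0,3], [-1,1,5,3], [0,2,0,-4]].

-660

Expand along column 3 (it has 3 zeros):
  + (5) · M_33   where M_33 = det([3 -3 -5; 3 4 3; 0 2 -4]) = -132
det = (+1)·(5)·(-132) = -660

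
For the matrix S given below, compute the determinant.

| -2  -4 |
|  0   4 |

-8

det(S) = (-2)·4 − (-4)·0 = -8 − 0 = -8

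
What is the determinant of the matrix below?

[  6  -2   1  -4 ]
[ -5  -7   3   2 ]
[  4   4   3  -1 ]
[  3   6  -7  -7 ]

1289

Expand along row 1:
  + (6) · M_11   where M_11 = det([-7 3 2; 4 3 -1; 6 -7 -7]) = 170
  − (-2) · M_12   where M_12 = det([-5 3 2; 4 3 -1; 3 -7 -7]) = 141
  + (1) · M_13   where M_13 = det([-5 -7 2; 4 4 -1; 3 6 -7]) = -41
  − (-4) · M_14   where M_14 = det([-5 -7 3; 4 4 3; 3 6 -7]) = 7
det = (+1)·(6)·(170) + (-1)·(-2)·(141) + (+1)·(1)·(-41) + (-1)·(-4)·(7) = 1289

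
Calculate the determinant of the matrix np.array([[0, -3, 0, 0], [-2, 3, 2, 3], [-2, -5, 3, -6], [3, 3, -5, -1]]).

87

Expand along row 1 (it has 3 zeros):
  − (-3) · M_12   where M_12 = det([-2 2 3; -2 3 -6; 3 -5 -1]) = 29
det = (-1)·(-3)·(29) = 87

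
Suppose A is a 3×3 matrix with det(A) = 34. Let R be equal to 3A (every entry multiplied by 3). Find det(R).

918

For a 3×3 matrix, det(3A) = 3^3·det(A) = 27·det(A).
det(R) = (27)·(34) = 918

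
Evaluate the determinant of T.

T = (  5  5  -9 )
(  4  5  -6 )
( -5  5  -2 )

Expand along column 1:
  + 5 · |5 -6; 5 -2| = 5·(-10 − (-30)) = 100
  − 4 · |5 -9; 5 -2| = −4·(-10 − (-45)) = -140
  + (-5) · |5 -9; 5 -6| = (-5)·(-30 − (-45)) = -75
Sum: (100) + (-140) + (-75) = -115

-115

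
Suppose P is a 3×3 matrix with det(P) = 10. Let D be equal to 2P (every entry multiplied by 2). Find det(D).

For a 3×3 matrix, det(2P) = 2^3·det(P) = 8·det(P).
det(D) = (8)·(10) = 80

80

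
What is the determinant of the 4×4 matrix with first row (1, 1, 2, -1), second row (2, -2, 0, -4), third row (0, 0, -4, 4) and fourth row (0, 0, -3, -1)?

-64

The matrix is block upper-triangular with a 2×2 block and a 2×2 block on the diagonal, so its determinant equals the product of the determinants of the diagonal blocks.
det of the 2×2 block = -4
det of the 2×2 block = 16
det = (-4)·(16) = -64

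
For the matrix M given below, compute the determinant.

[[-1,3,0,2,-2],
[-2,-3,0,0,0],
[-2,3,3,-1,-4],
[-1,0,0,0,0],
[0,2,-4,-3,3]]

120

Expand along row 4 (it has 4 zeros):
  − (-1) · M_41   where M_41 = det([3 0 2 -2; -3 0 0 0; 3 3 -1 -4; 2 -4 -3 3]) = 120
det = (-1)·(-1)·(120) = 120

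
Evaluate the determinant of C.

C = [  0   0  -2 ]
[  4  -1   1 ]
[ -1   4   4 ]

The determinant is -30.

Expand along row 1:
  + (-2) · |4 -1; -1 4| = (-2)·(16 − 1) = -30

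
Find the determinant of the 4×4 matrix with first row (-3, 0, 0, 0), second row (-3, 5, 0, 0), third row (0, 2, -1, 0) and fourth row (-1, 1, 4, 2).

30

The matrix is lower triangular, so the determinant is the product of the diagonal entries:
det = (-3) · (5) · (-1) · (2) = 30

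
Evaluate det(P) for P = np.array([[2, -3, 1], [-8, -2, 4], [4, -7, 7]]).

-124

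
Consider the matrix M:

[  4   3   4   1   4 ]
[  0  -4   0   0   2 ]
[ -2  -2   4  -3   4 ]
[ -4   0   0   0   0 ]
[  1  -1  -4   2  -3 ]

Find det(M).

-32

Expand along row 4 (it has 4 zeros):
  − (-4) · M_41   where M_41 = det([3 4 1 4; -4 0 0 2; -2 4 -3 4; -1 -4 2 -3]) = -8
det = (-1)·(-4)·(-8) = -32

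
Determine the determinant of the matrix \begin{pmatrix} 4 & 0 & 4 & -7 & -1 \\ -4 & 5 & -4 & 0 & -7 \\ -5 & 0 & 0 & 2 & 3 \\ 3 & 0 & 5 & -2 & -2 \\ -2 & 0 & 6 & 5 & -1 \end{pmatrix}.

-160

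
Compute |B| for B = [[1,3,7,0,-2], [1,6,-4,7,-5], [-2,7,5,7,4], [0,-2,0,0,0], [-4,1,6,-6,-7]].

-8412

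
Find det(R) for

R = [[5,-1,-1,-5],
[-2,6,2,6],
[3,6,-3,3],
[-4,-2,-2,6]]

|R| = -408

Expand along row 1:
  + (5) · M_11   where M_11 = det([6 2 6; 6 -3 3; -2 -2 6]) = -264
  − (-1) · M_12   where M_12 = det([-2 2 6; 3 -3 3; -4 -2 6]) = -144
  + (-1) · M_13   where M_13 = det([-2 6 6; 3 6 3; -4 -2 6]) = -156
  − (-5) · M_14   where M_14 = det([-2 6 2; 3 6 -3; -4 -2 -2]) = 180
det = (+1)·(5)·(-264) + (-1)·(-1)·(-144) + (+1)·(-1)·(-156) + (-1)·(-5)·(180) = -408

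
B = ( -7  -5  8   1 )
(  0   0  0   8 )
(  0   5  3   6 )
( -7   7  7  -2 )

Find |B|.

2296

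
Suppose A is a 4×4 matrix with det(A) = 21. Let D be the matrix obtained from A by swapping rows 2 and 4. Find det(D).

|D| = -21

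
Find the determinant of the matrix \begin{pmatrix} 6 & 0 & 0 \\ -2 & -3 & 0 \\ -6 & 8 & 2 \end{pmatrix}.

-36

The matrix is lower triangular, so the determinant is the product of the diagonal entries:
det = (6) · (-3) · (2) = -36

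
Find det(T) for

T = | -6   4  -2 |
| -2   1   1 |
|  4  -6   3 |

-30

Expand along column 1:
  + (-6) · |1 1; -6 3| = (-6)·(3 − (-6)) = -54
  − (-2) · |4 -2; -6 3| = −(-2)·(12 − 12) = 0
  + 4 · |4 -2; 1 1| = 4·(4 − (-2)) = 24
Sum: (-54) + (0) + (24) = -30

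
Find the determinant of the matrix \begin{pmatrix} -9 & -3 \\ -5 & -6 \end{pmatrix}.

39

det = (-9)·(-6) − (-3)·(-5) = 54 − 15 = 39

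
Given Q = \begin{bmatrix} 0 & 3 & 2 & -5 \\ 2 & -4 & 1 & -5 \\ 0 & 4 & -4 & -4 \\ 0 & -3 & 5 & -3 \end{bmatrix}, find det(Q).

Expand along column 1 (it has 3 zeros):
  − (2) · M_21   where M_21 = det([3 2 -5; 4 -4 -4; -3 5 -3]) = 104
det = (-1)·(2)·(104) = -208

-208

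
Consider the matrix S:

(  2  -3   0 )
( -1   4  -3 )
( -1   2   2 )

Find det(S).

Expand along row 1:
  + 2 · |4 -3; 2 2| = 2·(8 − (-6)) = 28
  − (-3) · |-1 -3; -1 2| = −(-3)·(-2 − 3) = -15
Sum: (28) + (-15) = 13

The determinant is 13.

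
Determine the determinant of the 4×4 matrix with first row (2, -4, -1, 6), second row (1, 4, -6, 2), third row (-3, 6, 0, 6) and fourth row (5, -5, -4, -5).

-210

Expand along row 3 (it has 1 zero):
  + (-3) · M_31   where M_31 = det([-4 -1 6; 4 -6 2; -5 -4 -5]) = -438
  − (6) · M_32   where M_32 = det([2 -1 6; 1 -6 2; 5 -4 -5]) = 217
  − (6) · M_34   where M_34 = det([2 -4 -1; 1 4 -6; 5 -5 -4]) = 37
det = (+1)·(-3)·(-438) + (-1)·(6)·(217) + (-1)·(6)·(37) = -210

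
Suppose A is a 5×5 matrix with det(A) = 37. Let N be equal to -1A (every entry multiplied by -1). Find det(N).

-37

For a 5×5 matrix, det(-1A) = (-1)^5·det(A) = -1·det(A).
det(N) = (-1)·(37) = -37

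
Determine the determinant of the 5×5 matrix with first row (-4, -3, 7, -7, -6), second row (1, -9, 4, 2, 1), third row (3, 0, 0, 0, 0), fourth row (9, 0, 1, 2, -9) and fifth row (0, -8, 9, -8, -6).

-3321

Expand along row 3 (it has 4 zeros):
  + (3) · M_31   where M_31 = det([-3 7 -7 -6; -9 4 2 1; 0 1 2 -9; -8 9 -8 -6]) = -1107
det = (+1)·(3)·(-1107) = -3321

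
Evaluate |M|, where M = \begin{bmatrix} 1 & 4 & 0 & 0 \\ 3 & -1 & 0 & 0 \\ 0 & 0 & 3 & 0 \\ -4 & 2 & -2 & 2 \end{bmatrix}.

M is block lower-triangular with a 2×2 block and a 2×2 block on the diagonal, so its determinant equals the product of the determinants of the diagonal blocks.
det of the 2×2 block = -13
det of the 2×2 block = 6
det = (-13)·(6) = -78

|M| = -78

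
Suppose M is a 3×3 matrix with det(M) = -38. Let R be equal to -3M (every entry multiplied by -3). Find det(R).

For a 3×3 matrix, det(-3M) = (-3)^3·det(M) = -27·det(M).
det(R) = (-27)·(-38) = 1026

1026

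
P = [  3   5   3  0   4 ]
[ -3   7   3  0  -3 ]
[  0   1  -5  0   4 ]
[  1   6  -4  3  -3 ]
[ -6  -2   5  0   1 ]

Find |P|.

Expand along column 4 (it has 4 zeros):
  + (3) · M_44   where M_44 = det([3 5 3 4; -3 7 3 -3; 0 1 -5 4; -6 -2 5 1]) = -2637
det = (+1)·(3)·(-2637) = -7911

-7911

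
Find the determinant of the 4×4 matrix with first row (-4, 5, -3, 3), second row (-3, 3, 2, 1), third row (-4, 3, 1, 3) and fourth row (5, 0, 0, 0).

-170

Expand along row 4 (it has 3 zeros):
  − (5) · M_41   where M_41 = det([5 -3 3; 3 2 1; 3 1 3]) = 34
det = (-1)·(5)·(34) = -170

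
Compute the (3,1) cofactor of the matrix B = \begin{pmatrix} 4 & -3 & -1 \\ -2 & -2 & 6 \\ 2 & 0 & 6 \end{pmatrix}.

Delete row 3 and column 1; the remaining 2×2 submatrix is [-3 -1; -2 6].
Its determinant is (-3)·6 − (-1)·(-2) = -20.
The cofactor carries sign (−1)^(3+1) = +1, so C_{3,1} = +(-20) = -20.

-20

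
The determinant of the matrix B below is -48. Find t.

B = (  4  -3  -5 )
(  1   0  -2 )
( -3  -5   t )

t = -5

Expanding along the column containing t, det(B) is linear in t: det(B) = (3)·t + (-33).
Set (3)·t + (-33) = -48  ⇒  (3)·t = -15  ⇒  t = -5.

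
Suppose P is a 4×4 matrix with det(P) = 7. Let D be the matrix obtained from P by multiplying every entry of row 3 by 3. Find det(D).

Scaling one row by 3 multiplies the determinant by 3.
det(D) = (3)·(7) = 21

det(D) = 21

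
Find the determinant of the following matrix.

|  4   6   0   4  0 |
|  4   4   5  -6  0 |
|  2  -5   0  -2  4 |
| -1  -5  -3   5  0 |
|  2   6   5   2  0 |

Expand along column 5 (it has 4 zeros):
  + (4) · M_35   where M_35 = det([4 6 0 4; 4 4 5 -6; -1 -5 -3 5; 2 6 5 2]) = 940
det = (+1)·(4)·(940) = 3760

3760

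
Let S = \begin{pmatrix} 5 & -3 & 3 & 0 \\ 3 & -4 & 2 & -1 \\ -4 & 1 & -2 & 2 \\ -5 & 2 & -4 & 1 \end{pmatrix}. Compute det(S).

-36

Expand along row 1 (it has 1 zero):
  + (5) · M_11   where M_11 = det([-4 2 -1; 1 -2 2; 2 -4 1]) = -18
  − (-3) · M_12   where M_12 = det([3 2 -1; -4 -2 2; -5 -4 1]) = 0
  + (3) · M_13   where M_13 = det([3 -4 -1; -4 1 2; -5 2 1]) = 18
det = (+1)·(5)·(-18) + (-1)·(-3)·(0) + (+1)·(3)·(18) = -36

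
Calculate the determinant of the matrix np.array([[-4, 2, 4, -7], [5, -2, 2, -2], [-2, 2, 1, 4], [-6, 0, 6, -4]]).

696

Expand along row 4 (it has 1 zero):
  − (-6) · M_41   where M_41 = det([2 4 -7; -2 2 -2; 2 1 4]) = 78
  − (6) · M_43   where M_43 = det([-4 2 -7; 5 -2 -2; -2 2 4]) = -58
  + (-4) · M_44   where M_44 = det([-4 2 4; 5 -2 2; -2 2 1]) = 30
det = (-1)·(-6)·(78) + (-1)·(6)·(-58) + (+1)·(-4)·(30) = 696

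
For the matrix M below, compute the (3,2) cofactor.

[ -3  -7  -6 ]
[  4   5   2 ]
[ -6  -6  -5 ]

Delete row 3 and column 2; the remaining 2×2 submatrix is [-3 -6; 4 2].
Its determinant is (-3)·2 − (-6)·4 = 18.
The cofactor carries sign (−1)^(3+2) = −1, so C_{3,2} = −(18) = -18.

The cofactor is -18.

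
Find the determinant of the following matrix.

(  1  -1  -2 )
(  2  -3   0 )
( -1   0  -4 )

The determinant is 10.

Expand along row 2:
  − 2 · |-1 -2; 0 -4| = −2·(4 − 0) = -8
  + (-3) · |1 -2; -1 -4| = (-3)·(-4 − 2) = 18
Sum: (-8) + (18) = 10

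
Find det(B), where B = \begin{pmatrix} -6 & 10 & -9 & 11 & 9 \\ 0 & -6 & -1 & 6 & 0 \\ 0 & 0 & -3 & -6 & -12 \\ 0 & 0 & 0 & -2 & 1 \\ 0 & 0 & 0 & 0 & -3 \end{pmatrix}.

B is upper triangular, so det(B) is the product of the diagonal entries:
det = (-6) · (-6) · (-3) · (-2) · (-3) = -648

det(B) = -648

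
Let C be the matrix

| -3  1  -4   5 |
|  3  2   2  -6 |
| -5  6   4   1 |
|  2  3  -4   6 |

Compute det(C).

Expand along row 1:
  + (-3) · M_11   where M_11 = det([2 2 -6; 6 4 1; 3 -4 6]) = 206
  − (1) · M_12   where M_12 = det([3 2 -6; -5 4 1; 2 -4 6]) = 76
  + (-4) · M_13   where M_13 = det([3 2 -6; -5 6 1; 2 3 6]) = 325
  − (5) · M_14   where M_14 = det([3 2 2; -5 6 4; 2 3 -4]) = -186
det = (+1)·(-3)·(206) + (-1)·(1)·(76) + (+1)·(-4)·(325) + (-1)·(5)·(-186) = -1064

-1064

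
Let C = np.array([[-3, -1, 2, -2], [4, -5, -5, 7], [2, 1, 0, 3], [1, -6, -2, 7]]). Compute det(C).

Expand along row 3 (it has 1 zero):
  + (2) · M_31   where M_31 = det([-1 2 -2; -5 -5 7; -6 -2 7]) = 47
  − (1) · M_32   where M_32 = det([-3 2 -2; 4 -5 7; 1 -2 7]) = 27
  − (3) · M_34   where M_34 = det([-3 -1 2; 4 -5 -5; 1 -6 -2]) = 19
det = (+1)·(2)·(47) + (-1)·(1)·(27) + (-1)·(3)·(19) = 10

10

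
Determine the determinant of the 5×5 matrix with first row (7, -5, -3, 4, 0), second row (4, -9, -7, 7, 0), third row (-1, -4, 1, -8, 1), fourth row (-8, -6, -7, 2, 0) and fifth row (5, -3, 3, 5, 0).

-445

Expand along column 5 (it has 4 zeros):
  + (1) · M_35   where M_35 = det([7 -5 -3 4; 4 -9 -7 7; -8 -6 -7 2; 5 -3 3 5]) = -445
det = (+1)·(1)·(-445) = -445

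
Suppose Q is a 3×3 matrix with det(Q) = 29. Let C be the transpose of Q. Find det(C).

29

det(Qᵀ) = det(Q).
det(C) = (1)·(29) = 29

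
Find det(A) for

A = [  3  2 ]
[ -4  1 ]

11

det(A) = 3·1 − 2·(-4) = 3 − (-8) = 11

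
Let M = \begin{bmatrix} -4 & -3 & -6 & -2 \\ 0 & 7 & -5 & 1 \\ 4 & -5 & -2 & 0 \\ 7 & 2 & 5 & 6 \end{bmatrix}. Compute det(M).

The determinant is 1326.

Expand along row 2 (it has 1 zero):
  + (7) · M_22   where M_22 = det([-4 -6 -2; 4 -2 0; 7 5 6]) = 124
  − (-5) · M_23   where M_23 = det([-4 -3 -2; 4 -5 0; 7 2 6]) = 106
  + (1) · M_24   where M_24 = det([-4 -3 -6; 4 -5 -2; 7 2 5]) = -72
det = (+1)·(7)·(124) + (-1)·(-5)·(106) + (+1)·(1)·(-72) = 1326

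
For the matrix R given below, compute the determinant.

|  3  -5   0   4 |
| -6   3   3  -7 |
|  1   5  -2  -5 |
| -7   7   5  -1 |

Expand along row 1 (it has 1 zero):
  + (3) · M_11   where M_11 = det([3 3 -7; 5 -2 -5; 7 5 -1]) = -282
  − (-5) · M_12   where M_12 = det([-6 3 -7; 1 -2 -5; -7 5 -1]) = 9
  − (4) · M_14   where M_14 = det([-6 3 3; 1 5 -2; -7 7 5]) = -81
det = (+1)·(3)·(-282) + (-1)·(-5)·(9) + (-1)·(4)·(-81) = -477

The determinant is -477.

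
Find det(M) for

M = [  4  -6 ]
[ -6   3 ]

|M| = -24

det(M) = 4·3 − (-6)·(-6) = 12 − 36 = -24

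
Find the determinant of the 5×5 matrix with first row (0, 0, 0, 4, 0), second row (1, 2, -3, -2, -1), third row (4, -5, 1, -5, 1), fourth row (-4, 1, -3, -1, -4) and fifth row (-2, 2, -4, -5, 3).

The determinant is -1976.

Expand along row 1 (it has 4 zeros):
  − (4) · M_14   where M_14 = det([1 2 -3 -1; 4 -5 1 1; -4 1 -3 -4; -2 2 -4 3]) = 494
det = (-1)·(4)·(494) = -1976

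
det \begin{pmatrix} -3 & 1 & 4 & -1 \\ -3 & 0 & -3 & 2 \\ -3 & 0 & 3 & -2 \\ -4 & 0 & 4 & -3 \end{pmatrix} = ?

The determinant is -6.

Expand along column 2 (it has 3 zeros):
  − (1) · M_12   where M_12 = det([-3 -3 2; -3 3 -2; -4 4 -3]) = 6
det = (-1)·(1)·(6) = -6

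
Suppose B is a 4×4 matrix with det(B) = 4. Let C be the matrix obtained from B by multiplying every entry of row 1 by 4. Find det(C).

Scaling one row by 4 multiplies the determinant by 4.
det(C) = (4)·(4) = 16

|C| = 16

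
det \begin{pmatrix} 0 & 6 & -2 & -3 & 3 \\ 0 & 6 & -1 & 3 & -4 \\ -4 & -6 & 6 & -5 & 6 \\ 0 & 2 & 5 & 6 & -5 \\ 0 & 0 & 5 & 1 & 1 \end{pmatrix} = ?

Expand along column 1 (it has 4 zeros):
  + (-4) · M_31   where M_31 = det([6 -2 -3 3; 6 -1 3 -4; 2 5 6 -5; 0 5 1 1]) = 26
det = (+1)·(-4)·(26) = -104

The determinant is -104.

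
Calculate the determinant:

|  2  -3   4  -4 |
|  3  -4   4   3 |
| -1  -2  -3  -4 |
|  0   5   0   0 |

210

Expand along row 4 (it has 3 zeros):
  + (5) · M_42   where M_42 = det([2 4 -4; 3 4 3; -1 -3 -4]) = 42
det = (+1)·(5)·(42) = 210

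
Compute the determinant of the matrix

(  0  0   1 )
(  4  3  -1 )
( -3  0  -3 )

Expand along row 1:
  + 1 · |4 3; -3 0| = 1·(0 − (-9)) = 9

9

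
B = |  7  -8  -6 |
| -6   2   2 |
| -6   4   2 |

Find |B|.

Expand along column 1:
  + 7 · |2 2; 4 2| = 7·(4 − 8) = -28
  − (-6) · |-8 -6; 4 2| = −(-6)·(-16 − (-24)) = 48
  + (-6) · |-8 -6; 2 2| = (-6)·(-16 − (-12)) = 24
Sum: (-28) + (48) + (24) = 44

44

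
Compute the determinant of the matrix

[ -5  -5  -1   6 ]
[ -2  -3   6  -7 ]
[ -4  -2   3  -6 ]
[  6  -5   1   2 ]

Expand along row 1:
  + (-5) · M_11   where M_11 = det([-3 6 -7; -2 3 -6; -5 1 2]) = 77
  − (-5) · M_12   where M_12 = det([-2 6 -7; -4 3 -6; 6 1 2]) = -38
  + (-1) · M_13   where M_13 = det([-2 -3 -7; -4 -2 -6; 6 -5 2]) = -72
  − (6) · M_14   where M_14 = det([-2 -3 6; -4 -2 3; 6 -5 1]) = 100
det = (+1)·(-5)·(77) + (-1)·(-5)·(-38) + (+1)·(-1)·(-72) + (-1)·(6)·(100) = -1103

The determinant is -1103.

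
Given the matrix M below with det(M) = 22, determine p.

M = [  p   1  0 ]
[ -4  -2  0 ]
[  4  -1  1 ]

p = -9

Expanding along the row containing p, det(M) is linear in p: det(M) = (-2)·p + (4).
Set (-2)·p + (4) = 22  ⇒  (-2)·p = 18  ⇒  p = -9.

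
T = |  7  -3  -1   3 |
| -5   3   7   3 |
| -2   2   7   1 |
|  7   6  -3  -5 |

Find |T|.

Expand along row 1:
  + (7) · M_11   where M_11 = det([3 7 3; 2 7 1; 6 -3 -5]) = -128
  − (-3) · M_12   where M_12 = det([-5 7 3; -2 7 1; 7 -3 -5]) = 10
  + (-1) · M_13   where M_13 = det([-5 3 3; -2 2 1; 7 6 -5]) = -7
  − (3) · M_14   where M_14 = det([-5 3 7; -2 2 7; 7 6 -3]) = 187
det = (+1)·(7)·(-128) + (-1)·(-3)·(10) + (+1)·(-1)·(-7) + (-1)·(3)·(187) = -1420

The determinant is -1420.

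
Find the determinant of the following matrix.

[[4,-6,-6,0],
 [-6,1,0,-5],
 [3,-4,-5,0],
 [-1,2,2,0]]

-10

Expand along column 4 (it has 3 zeros):
  + (-5) · M_24   where M_24 = det([4 -6 -6; 3 -4 -5; -1 2 2]) = 2
det = (+1)·(-5)·(2) = -10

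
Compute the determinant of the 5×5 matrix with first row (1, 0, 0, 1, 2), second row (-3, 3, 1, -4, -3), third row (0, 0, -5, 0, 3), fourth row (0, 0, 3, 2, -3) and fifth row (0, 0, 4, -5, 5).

-132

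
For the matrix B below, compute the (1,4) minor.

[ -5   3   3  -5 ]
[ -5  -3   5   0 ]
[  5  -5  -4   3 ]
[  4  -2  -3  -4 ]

Delete row 1 and column 4; the remaining 3×3 submatrix is [-5 -3 5; 5 -5 -4; 4 -2 -3].
Its determinant is 18.

18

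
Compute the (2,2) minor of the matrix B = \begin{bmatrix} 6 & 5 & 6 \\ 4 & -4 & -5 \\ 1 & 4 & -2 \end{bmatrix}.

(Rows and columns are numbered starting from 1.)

-18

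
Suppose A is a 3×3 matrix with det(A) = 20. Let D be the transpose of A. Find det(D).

The determinant is 20.

det(Aᵀ) = det(A).
det(D) = (1)·(20) = 20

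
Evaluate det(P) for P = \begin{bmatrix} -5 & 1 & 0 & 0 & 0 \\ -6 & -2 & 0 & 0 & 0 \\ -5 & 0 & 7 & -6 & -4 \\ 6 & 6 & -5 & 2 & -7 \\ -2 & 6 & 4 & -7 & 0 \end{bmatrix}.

P is block lower-triangular with a 2×2 block and a 3×3 block on the diagonal, so its determinant equals the product of the determinants of the diagonal blocks.
det of the 2×2 block = 16
det of the 3×3 block = -283
det = (16)·(-283) = -4528

det(P) = -4528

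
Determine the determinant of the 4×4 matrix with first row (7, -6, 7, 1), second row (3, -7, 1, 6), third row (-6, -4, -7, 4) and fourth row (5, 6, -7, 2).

Expand along row 1:
  + (7) · M_11   where M_11 = det([-7 1 6; -4 -7 4; 6 -7 2]) = 354
  − (-6) · M_12   where M_12 = det([3 1 6; -6 -7 4; 5 -7 2]) = 536
  + (7) · M_13   where M_13 = det([3 -7 6; -6 -4 4; 5 6 2]) = -416
  − (1) · M_14   where M_14 = det([3 -7 1; -6 -4 -7; 5 6 -7]) = 733
det = (+1)·(7)·(354) + (-1)·(-6)·(536) + (+1)·(7)·(-416) + (-1)·(1)·(733) = 2049

The determinant is 2049.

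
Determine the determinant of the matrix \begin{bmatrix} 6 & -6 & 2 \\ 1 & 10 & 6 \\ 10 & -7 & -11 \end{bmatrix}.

-1048

Expand along column 1:
  + 6 · |10 6; -7 -11| = 6·(-110 − (-42)) = -408
  − 1 · |-6 2; -7 -11| = −1·(66 − (-14)) = -80
  + 10 · |-6 2; 10 6| = 10·(-36 − 20) = -560
Sum: (-408) + (-80) + (-560) = -1048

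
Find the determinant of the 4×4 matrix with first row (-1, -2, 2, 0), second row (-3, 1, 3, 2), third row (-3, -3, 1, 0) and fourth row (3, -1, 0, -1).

8

Expand along column 4 (it has 2 zeros):
  + (2) · M_24   where M_24 = det([-1 -2 2; -3 -3 1; 3 -1 0]) = 17
  + (-1) · M_44   where M_44 = det([-1 -2 2; -3 1 3; -3 -3 1]) = 26
det = (+1)·(2)·(17) + (+1)·(-1)·(26) = 8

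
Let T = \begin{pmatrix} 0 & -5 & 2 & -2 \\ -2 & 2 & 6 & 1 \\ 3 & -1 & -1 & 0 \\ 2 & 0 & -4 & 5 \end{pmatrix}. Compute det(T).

Expand along row 1 (it has 1 zero):
  − (-5) · M_12   where M_12 = det([-2 6 1; 3 -1 0; 2 -4 5]) = -90
  + (2) · M_13   where M_13 = det([-2 2 1; 3 -1 0; 2 0 5]) = -18
  − (-2) · M_14   where M_14 = det([-2 2 6; 3 -1 -1; 2 0 -4]) = 24
det = (-1)·(-5)·(-90) + (+1)·(2)·(-18) + (-1)·(-2)·(24) = -438

The determinant is -438.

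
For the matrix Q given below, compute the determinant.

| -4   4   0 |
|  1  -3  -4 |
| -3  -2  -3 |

det(Q) = 56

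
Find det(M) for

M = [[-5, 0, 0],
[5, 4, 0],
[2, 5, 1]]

|M| = -20

M is lower triangular, so det(M) is the product of the diagonal entries:
det = (-5) · (4) · (1) = -20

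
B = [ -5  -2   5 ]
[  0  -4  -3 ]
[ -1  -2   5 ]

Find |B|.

104

Expand along column 1:
  + (-5) · |-4 -3; -2 5| = (-5)·(-20 − 6) = 130
  + (-1) · |-2 5; -4 -3| = (-1)·(6 − (-20)) = -26
Sum: (130) + (-26) = 104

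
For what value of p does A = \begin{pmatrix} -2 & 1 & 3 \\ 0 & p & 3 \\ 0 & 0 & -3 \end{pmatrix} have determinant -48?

p = -8

Expanding along the row containing p, det(A) is linear in p: det(A) = (6)·p + (0).
Set (6)·p + (0) = -48  ⇒  (6)·p = -48  ⇒  p = -8.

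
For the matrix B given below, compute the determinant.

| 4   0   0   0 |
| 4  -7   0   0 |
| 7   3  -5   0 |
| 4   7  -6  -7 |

B is lower triangular, so det(B) is the product of the diagonal entries:
det = (4) · (-7) · (-5) · (-7) = -980

-980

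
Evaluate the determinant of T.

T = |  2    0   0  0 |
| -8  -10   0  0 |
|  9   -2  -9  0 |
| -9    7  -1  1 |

T is lower triangular, so det(T) is the product of the diagonal entries:
det = (2) · (-10) · (-9) · (1) = 180

180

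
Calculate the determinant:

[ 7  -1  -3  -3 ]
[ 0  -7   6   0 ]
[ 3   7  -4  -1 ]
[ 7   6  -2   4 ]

-1155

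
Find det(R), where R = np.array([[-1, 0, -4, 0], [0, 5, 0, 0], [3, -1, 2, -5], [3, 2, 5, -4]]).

Expand along row 2 (it has 3 zeros):
  + (5) · M_22   where M_22 = det([-1 -4 0; 3 2 -5; 3 5 -4]) = -5
det = (+1)·(5)·(-5) = -25

-25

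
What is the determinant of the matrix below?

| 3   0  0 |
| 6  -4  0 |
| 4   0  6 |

The matrix is lower triangular, so the determinant is the product of the diagonal entries:
det = (3) · (-4) · (6) = -72

-72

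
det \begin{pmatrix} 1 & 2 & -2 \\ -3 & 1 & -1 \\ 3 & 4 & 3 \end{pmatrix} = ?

49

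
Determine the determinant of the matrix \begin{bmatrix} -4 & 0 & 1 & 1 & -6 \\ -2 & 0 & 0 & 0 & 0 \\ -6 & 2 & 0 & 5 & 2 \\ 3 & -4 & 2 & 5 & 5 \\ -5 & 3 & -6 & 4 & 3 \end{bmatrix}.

2082

Expand along row 2 (it has 4 zeros):
  − (-2) · M_21   where M_21 = det([0 1 1 -6; 2 0 5 2; -4 2 5 5; 3 -6 4 3]) = 1041
det = (-1)·(-2)·(1041) = 2082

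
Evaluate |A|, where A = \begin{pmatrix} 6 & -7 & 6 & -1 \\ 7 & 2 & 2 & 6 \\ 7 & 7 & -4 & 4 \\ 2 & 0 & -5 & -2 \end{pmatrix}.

det(A) = -1257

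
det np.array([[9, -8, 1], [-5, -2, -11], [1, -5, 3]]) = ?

-554

Expand along row 1:
  + 9 · |-2 -11; -5 3| = 9·(-6 − 55) = -549
  − (-8) · |-5 -11; 1 3| = −(-8)·(-15 − (-11)) = -32
  + 1 · |-5 -2; 1 -5| = 1·(25 − (-2)) = 27
Sum: (-549) + (-32) + (27) = -554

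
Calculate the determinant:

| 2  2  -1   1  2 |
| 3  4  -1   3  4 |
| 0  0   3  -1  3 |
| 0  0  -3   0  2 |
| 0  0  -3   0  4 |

The determinant is -12.

The matrix is block upper-triangular with a 2×2 block and a 3×3 block on the diagonal, so its determinant equals the product of the determinants of the diagonal blocks.
det of the 2×2 block = 2
det of the 3×3 block = -6
det = (2)·(-6) = -12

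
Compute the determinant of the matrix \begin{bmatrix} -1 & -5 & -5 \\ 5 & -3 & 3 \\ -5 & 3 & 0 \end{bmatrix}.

84

Expand along row 3:
  + (-5) · |-5 -5; -3 3| = (-5)·(-15 − 15) = 150
  − 3 · |-1 -5; 5 3| = −3·(-3 − (-25)) = -66
Sum: (150) + (-66) = 84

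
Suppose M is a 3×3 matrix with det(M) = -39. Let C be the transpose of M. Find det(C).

det(Mᵀ) = det(M).
det(C) = (1)·(-39) = -39

The determinant is -39.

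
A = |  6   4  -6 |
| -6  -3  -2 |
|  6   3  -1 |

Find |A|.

-18

Expand along column 1:
  + 6 · |-3 -2; 3 -1| = 6·(3 − (-6)) = 54
  − (-6) · |4 -6; 3 -1| = −(-6)·(-4 − (-18)) = 84
  + 6 · |4 -6; -3 -2| = 6·(-8 − 18) = -156
Sum: (54) + (84) + (-156) = -18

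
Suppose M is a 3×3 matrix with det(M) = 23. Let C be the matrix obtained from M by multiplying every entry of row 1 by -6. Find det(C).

-138

Scaling one row by -6 multiplies the determinant by -6.
det(C) = (-6)·(23) = -138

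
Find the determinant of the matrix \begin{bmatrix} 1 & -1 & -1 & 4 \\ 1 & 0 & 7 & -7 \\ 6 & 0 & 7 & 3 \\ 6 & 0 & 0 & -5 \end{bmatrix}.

595

Expand along column 2 (it has 3 zeros):
  − (-1) · M_12   where M_12 = det([1 7 -7; 6 7 3; 6 0 -5]) = 595
det = (-1)·(-1)·(595) = 595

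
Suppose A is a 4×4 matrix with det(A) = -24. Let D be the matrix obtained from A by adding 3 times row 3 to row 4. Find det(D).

det(D) = -24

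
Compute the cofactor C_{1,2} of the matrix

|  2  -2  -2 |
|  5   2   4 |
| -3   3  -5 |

Delete row 1 and column 2; the remaining 2×2 submatrix is [5 4; -3 -5].
Its determinant is 5·(-5) − 4·(-3) = -13.
The cofactor carries sign (−1)^(1+2) = −1, so C_{1,2} = −(-13) = 13.

13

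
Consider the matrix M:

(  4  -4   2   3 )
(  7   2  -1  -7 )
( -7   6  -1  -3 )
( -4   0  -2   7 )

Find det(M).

det(M) = 392

Expand along row 4 (it has 1 zero):
  − (-4) · M_41   where M_41 = det([-4 2 3; 2 -1 -7; 6 -1 -3]) = -44
  − (-2) · M_43   where M_43 = det([4 -4 3; 7 2 -7; -7 6 -3]) = 32
  + (7) · M_44   where M_44 = det([4 -4 2; 7 2 -1; -7 6 -1]) = 72
det = (-1)·(-4)·(-44) + (-1)·(-2)·(32) + (+1)·(7)·(72) = 392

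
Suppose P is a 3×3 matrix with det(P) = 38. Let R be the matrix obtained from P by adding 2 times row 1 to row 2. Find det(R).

|R| = 38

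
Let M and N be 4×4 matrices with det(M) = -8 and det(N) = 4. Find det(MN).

det(MN) = det(M)·det(N) = (-8)·(4) = -32

-32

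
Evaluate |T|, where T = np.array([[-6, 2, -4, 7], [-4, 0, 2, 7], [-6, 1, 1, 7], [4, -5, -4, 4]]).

Expand along row 2 (it has 1 zero):
  − (-4) · M_21   where M_21 = det([2 -4 7; 1 1 7; -5 -4 4]) = 227
  − (2) · M_23   where M_23 = det([-6 2 7; -6 1 7; 4 -5 4]) = 52
  + (7) · M_24   where M_24 = det([-6 2 -4; -6 1 1; 4 -5 -4]) = -150
det = (-1)·(-4)·(227) + (-1)·(2)·(52) + (+1)·(7)·(-150) = -246

|T| = -246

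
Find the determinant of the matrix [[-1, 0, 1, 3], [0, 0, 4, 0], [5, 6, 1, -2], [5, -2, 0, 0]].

Expand along row 2 (it has 3 zeros):
  − (4) · M_23   where M_23 = det([-1 0 3; 5 6 -2; 5 -2 0]) = -116
det = (-1)·(4)·(-116) = 464

464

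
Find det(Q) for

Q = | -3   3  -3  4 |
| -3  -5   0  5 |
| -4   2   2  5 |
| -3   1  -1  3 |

Expand along row 2 (it has 1 zero):
  − (-3) · M_21   where M_21 = det([3 -3 4; 2 2 5; 1 -1 3]) = 20
  + (-5) · M_22   where M_22 = det([-3 -3 4; -4 2 5; -3 -1 3]) = 16
  + (5) · M_24   where M_24 = det([-3 3 -3; -4 2 2; -3 1 -1]) = -24
det = (-1)·(-3)·(20) + (+1)·(-5)·(16) + (+1)·(5)·(-24) = -140

|Q| = -140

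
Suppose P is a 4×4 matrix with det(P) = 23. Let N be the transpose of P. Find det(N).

The determinant is 23.

det(Pᵀ) = det(P).
det(N) = (1)·(23) = 23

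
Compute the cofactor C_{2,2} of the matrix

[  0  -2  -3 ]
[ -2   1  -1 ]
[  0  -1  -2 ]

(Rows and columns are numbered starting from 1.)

Delete row 2 and column 2; the remaining 2×2 submatrix is [0 -3; 0 -2].
Its determinant is 0·(-2) − (-3)·0 = 0.
The cofactor carries sign (−1)^(2+2) = +1, so C_{2,2} = +(0) = 0.

0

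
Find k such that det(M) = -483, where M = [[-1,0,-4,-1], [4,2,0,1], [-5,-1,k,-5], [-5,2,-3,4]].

Expanding along the row containing k, det(M) is linear in k: det(M) = (-24)·k + (-387).
Set (-24)·k + (-387) = -483  ⇒  (-24)·k = -96  ⇒  k = 4.

k = 4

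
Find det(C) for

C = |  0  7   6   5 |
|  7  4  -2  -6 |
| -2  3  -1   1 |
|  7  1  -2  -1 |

Expand along row 1 (it has 1 zero):
  − (7) · M_12   where M_12 = det([7 -2 -6; -2 -1 1; 7 -2 -1]) = -55
  + (6) · M_13   where M_13 = det([7 4 -6; -2 3 1; 7 1 -1]) = 130
  − (5) · M_14   where M_14 = det([7 4 -2; -2 3 -1; 7 1 -2]) = -33
det = (-1)·(7)·(-55) + (+1)·(6)·(130) + (-1)·(5)·(-33) = 1330

1330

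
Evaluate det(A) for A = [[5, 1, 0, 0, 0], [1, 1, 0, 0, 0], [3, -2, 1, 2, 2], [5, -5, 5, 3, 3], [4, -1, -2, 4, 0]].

|A| = 112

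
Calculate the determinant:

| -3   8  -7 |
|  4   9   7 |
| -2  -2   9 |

-755

Expand along column 1:
  + (-3) · |9 7; -2 9| = (-3)·(81 − (-14)) = -285
  − 4 · |8 -7; -2 9| = −4·(72 − 14) = -232
  + (-2) · |8 -7; 9 7| = (-2)·(56 − (-63)) = -238
Sum: (-285) + (-232) + (-238) = -755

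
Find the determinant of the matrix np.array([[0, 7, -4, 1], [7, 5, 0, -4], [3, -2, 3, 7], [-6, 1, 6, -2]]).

Expand along row 1 (it has 1 zero):
  − (7) · M_12   where M_12 = det([7 0 -4; 3 3 7; -6 6 -2]) = -480
  + (-4) · M_13   where M_13 = det([7 5 -4; 3 -2 7; -6 1 -2]) = -165
  − (1) · M_14   where M_14 = det([7 5 0; 3 -2 3; -6 1 6]) = -285
det = (-1)·(7)·(-480) + (+1)·(-4)·(-165) + (-1)·(1)·(-285) = 4305

The determinant is 4305.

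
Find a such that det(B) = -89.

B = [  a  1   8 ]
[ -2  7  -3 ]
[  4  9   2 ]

7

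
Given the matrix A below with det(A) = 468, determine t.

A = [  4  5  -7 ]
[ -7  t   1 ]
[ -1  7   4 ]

2

Expanding along the row containing t, det(A) is linear in t: det(A) = (9)·t + (450).
Set (9)·t + (450) = 468  ⇒  (9)·t = 18  ⇒  t = 2.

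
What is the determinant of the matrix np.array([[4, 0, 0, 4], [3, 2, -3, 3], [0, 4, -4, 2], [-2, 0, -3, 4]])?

Expand along row 1 (it has 2 zeros):
  + (4) · M_11   where M_11 = det([2 -3 3; 4 -4 2; 0 -3 4]) = -8
  − (4) · M_14   where M_14 = det([3 2 -3; 0 4 -4; -2 0 -3]) = -44
det = (+1)·(4)·(-8) + (-1)·(4)·(-44) = 144

The determinant is 144.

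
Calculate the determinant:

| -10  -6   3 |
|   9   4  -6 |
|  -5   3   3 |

The determinant is -177.

Expand along row 1:
  + (-10) · |4 -6; 3 3| = (-10)·(12 − (-18)) = -300
  − (-6) · |9 -6; -5 3| = −(-6)·(27 − 30) = -18
  + 3 · |9 4; -5 3| = 3·(27 − (-20)) = 141
Sum: (-300) + (-18) + (141) = -177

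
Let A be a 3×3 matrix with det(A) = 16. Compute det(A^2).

det(A^2) = (det A)^2 = (16)^2 = 256

256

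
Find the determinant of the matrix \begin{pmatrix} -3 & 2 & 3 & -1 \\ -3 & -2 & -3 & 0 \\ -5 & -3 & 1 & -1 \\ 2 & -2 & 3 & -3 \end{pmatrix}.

Expand along row 2 (it has 1 zero):
  − (-3) · M_21   where M_21 = det([2 3 -1; -3 1 -1; -2 3 -3]) = -14
  + (-2) · M_22   where M_22 = det([-3 3 -1; -5 1 -1; 2 3 -3]) = -34
  − (-3) · M_23   where M_23 = det([-3 2 -1; -5 -3 -1; 2 -2 -3]) = -71
det = (-1)·(-3)·(-14) + (+1)·(-2)·(-34) + (-1)·(-3)·(-71) = -187

-187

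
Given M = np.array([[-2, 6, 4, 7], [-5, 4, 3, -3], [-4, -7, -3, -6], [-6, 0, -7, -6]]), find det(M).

Expand along row 4 (it has 1 zero):
  − (-6) · M_41   where M_41 = det([6 4 7; 4 3 -3; -7 -3 -6]) = 81
  − (-7) · M_43   where M_43 = det([-2 6 7; -5 4 -3; -4 -7 -6]) = 339
  + (-6) · M_44   where M_44 = det([-2 6 4; -5 4 3; -4 -7 -3]) = 24
det = (-1)·(-6)·(81) + (-1)·(-7)·(339) + (+1)·(-6)·(24) = 2715

|M| = 2715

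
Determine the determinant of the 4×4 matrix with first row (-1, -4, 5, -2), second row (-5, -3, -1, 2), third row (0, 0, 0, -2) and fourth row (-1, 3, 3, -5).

The determinant is -296.

Expand along row 3 (it has 3 zeros):
  − (-2) · M_34   where M_34 = det([-1 -4 5; -5 -3 -1; -1 3 3]) = -148
det = (-1)·(-2)·(-148) = -296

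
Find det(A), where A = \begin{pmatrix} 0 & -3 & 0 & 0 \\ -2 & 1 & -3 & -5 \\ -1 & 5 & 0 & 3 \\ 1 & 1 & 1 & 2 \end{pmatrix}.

|A| = -12

Expand along row 1 (it has 3 zeros):
  − (-3) · M_12   where M_12 = det([-2 -3 -5; -1 0 3; 1 1 2]) = -4
det = (-1)·(-3)·(-4) = -12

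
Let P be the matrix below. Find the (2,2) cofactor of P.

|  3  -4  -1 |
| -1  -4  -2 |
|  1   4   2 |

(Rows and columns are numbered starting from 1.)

The cofactor is 7.

Delete row 2 and column 2; the remaining 2×2 submatrix is [3 -1; 1 2].
Its determinant is 3·2 − (-1)·1 = 7.
The cofactor carries sign (−1)^(2+2) = +1, so C_{2,2} = +(7) = 7.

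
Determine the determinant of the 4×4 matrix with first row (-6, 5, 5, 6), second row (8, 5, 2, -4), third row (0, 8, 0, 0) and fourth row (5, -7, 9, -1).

-864

Expand along row 3 (it has 3 zeros):
  − (8) · M_32   where M_32 = det([-6 5 6; 8 2 -4; 5 9 -1]) = 108
det = (-1)·(8)·(108) = -864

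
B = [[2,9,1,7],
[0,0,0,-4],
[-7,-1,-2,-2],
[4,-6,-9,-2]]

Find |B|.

|B| = 2396

Expand along row 2 (it has 3 zeros):
  + (-4) · M_24   where M_24 = det([2 9 1; -7 -1 -2; 4 -6 -9]) = -599
det = (+1)·(-4)·(-599) = 2396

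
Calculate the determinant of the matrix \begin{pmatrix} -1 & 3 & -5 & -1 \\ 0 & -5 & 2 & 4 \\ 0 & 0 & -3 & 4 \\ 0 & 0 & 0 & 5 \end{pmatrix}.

The matrix is upper triangular, so the determinant is the product of the diagonal entries:
det = (-1) · (-5) · (-3) · (5) = -75

-75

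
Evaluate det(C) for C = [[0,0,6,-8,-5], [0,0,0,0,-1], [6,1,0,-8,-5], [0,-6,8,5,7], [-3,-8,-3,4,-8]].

det(C) = 5094

Expand along row 2 (it has 4 zeros):
  − (-1) · M_25   where M_25 = det([0 0 6 -8; 6 1 0 -8; 0 -6 8 5; -3 -8 -3 4]) = 5094
det = (-1)·(-1)·(5094) = 5094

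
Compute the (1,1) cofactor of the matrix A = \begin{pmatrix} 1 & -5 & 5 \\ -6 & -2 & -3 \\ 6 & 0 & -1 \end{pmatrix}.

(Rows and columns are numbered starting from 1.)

2

Delete row 1 and column 1; the remaining 2×2 submatrix is [-2 -3; 0 -1].
Its determinant is (-2)·(-1) − (-3)·0 = 2.
The cofactor carries sign (−1)^(1+1) = +1, so C_{1,1} = +(2) = 2.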